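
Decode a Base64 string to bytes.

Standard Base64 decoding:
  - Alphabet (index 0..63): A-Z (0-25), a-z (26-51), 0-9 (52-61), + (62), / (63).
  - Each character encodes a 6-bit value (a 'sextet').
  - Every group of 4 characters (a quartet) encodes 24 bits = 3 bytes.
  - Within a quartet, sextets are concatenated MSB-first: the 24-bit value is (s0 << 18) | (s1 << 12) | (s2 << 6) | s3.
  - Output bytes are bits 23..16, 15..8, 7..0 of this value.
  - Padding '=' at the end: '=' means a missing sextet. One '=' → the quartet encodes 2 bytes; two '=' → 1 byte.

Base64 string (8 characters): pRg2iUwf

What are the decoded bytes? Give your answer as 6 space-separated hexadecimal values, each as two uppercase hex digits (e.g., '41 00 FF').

After char 0 ('p'=41): chars_in_quartet=1 acc=0x29 bytes_emitted=0
After char 1 ('R'=17): chars_in_quartet=2 acc=0xA51 bytes_emitted=0
After char 2 ('g'=32): chars_in_quartet=3 acc=0x29460 bytes_emitted=0
After char 3 ('2'=54): chars_in_quartet=4 acc=0xA51836 -> emit A5 18 36, reset; bytes_emitted=3
After char 4 ('i'=34): chars_in_quartet=1 acc=0x22 bytes_emitted=3
After char 5 ('U'=20): chars_in_quartet=2 acc=0x894 bytes_emitted=3
After char 6 ('w'=48): chars_in_quartet=3 acc=0x22530 bytes_emitted=3
After char 7 ('f'=31): chars_in_quartet=4 acc=0x894C1F -> emit 89 4C 1F, reset; bytes_emitted=6

Answer: A5 18 36 89 4C 1F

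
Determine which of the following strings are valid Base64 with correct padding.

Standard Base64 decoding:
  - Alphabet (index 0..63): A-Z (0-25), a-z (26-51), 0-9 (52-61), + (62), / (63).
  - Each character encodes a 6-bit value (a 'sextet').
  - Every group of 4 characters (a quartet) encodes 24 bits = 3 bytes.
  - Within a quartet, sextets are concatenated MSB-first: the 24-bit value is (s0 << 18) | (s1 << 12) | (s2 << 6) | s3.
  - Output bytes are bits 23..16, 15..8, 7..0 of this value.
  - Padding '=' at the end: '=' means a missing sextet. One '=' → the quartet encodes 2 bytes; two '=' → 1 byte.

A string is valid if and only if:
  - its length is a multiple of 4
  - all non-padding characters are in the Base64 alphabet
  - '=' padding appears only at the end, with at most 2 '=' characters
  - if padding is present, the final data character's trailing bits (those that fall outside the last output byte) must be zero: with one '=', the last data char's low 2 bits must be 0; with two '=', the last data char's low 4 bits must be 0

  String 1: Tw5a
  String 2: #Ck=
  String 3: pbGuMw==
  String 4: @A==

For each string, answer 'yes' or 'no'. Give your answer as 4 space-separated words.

String 1: 'Tw5a' → valid
String 2: '#Ck=' → invalid (bad char(s): ['#'])
String 3: 'pbGuMw==' → valid
String 4: '@A==' → invalid (bad char(s): ['@'])

Answer: yes no yes no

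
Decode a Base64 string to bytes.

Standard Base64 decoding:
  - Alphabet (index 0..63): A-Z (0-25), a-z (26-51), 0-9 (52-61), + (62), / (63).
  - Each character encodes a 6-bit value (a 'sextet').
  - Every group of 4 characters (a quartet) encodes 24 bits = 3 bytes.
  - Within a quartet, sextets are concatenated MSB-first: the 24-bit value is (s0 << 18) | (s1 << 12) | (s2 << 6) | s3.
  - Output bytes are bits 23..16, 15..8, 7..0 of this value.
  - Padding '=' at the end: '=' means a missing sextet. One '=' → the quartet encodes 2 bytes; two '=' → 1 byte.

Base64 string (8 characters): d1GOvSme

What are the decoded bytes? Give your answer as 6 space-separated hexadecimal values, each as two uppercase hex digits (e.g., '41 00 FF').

Answer: 77 51 8E BD 29 9E

Derivation:
After char 0 ('d'=29): chars_in_quartet=1 acc=0x1D bytes_emitted=0
After char 1 ('1'=53): chars_in_quartet=2 acc=0x775 bytes_emitted=0
After char 2 ('G'=6): chars_in_quartet=3 acc=0x1DD46 bytes_emitted=0
After char 3 ('O'=14): chars_in_quartet=4 acc=0x77518E -> emit 77 51 8E, reset; bytes_emitted=3
After char 4 ('v'=47): chars_in_quartet=1 acc=0x2F bytes_emitted=3
After char 5 ('S'=18): chars_in_quartet=2 acc=0xBD2 bytes_emitted=3
After char 6 ('m'=38): chars_in_quartet=3 acc=0x2F4A6 bytes_emitted=3
After char 7 ('e'=30): chars_in_quartet=4 acc=0xBD299E -> emit BD 29 9E, reset; bytes_emitted=6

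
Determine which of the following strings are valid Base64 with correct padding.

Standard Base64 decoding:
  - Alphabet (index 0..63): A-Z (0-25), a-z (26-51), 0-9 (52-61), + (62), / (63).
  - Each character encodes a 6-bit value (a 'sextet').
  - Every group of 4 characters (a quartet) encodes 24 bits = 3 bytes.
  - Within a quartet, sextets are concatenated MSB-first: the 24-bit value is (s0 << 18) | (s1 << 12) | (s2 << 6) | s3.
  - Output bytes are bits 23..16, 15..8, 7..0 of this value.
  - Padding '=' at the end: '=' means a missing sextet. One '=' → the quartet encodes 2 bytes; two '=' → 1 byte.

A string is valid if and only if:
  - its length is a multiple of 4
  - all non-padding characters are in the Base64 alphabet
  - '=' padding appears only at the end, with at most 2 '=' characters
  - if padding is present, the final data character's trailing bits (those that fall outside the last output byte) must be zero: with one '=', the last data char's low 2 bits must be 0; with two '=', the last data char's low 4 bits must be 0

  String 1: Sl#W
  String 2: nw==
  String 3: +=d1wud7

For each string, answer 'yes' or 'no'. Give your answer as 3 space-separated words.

Answer: no yes no

Derivation:
String 1: 'Sl#W' → invalid (bad char(s): ['#'])
String 2: 'nw==' → valid
String 3: '+=d1wud7' → invalid (bad char(s): ['=']; '=' in middle)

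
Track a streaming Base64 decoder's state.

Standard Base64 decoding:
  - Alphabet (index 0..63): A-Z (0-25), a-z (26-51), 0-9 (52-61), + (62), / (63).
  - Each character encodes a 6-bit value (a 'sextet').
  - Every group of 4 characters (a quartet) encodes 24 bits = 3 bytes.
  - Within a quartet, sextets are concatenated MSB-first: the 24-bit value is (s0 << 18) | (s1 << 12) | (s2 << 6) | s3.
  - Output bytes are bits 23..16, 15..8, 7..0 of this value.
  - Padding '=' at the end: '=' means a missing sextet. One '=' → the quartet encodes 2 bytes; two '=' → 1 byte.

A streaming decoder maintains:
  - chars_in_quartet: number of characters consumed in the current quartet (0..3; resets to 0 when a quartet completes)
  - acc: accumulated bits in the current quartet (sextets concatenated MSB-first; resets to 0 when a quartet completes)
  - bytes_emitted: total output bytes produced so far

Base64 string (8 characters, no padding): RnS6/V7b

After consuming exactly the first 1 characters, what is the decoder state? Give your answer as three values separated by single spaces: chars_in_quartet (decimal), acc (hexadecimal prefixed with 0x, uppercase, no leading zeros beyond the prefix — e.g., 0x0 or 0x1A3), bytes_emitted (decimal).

After char 0 ('R'=17): chars_in_quartet=1 acc=0x11 bytes_emitted=0

Answer: 1 0x11 0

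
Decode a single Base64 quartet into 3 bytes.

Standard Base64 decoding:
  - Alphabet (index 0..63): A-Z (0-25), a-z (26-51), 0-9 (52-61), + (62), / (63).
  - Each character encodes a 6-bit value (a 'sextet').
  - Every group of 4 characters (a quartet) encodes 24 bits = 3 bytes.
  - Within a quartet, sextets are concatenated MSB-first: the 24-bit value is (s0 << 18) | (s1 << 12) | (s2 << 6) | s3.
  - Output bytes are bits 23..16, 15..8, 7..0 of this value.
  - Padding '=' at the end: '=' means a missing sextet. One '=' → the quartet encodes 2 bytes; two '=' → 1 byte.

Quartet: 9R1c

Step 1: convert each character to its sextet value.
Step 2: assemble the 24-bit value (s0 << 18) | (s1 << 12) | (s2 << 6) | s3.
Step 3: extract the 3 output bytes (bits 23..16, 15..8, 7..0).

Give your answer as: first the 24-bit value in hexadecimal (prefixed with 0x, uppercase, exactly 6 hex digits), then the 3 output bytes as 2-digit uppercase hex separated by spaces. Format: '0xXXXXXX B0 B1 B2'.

Sextets: 9=61, R=17, 1=53, c=28
24-bit: (61<<18) | (17<<12) | (53<<6) | 28
      = 0xF40000 | 0x011000 | 0x000D40 | 0x00001C
      = 0xF51D5C
Bytes: (v>>16)&0xFF=F5, (v>>8)&0xFF=1D, v&0xFF=5C

Answer: 0xF51D5C F5 1D 5C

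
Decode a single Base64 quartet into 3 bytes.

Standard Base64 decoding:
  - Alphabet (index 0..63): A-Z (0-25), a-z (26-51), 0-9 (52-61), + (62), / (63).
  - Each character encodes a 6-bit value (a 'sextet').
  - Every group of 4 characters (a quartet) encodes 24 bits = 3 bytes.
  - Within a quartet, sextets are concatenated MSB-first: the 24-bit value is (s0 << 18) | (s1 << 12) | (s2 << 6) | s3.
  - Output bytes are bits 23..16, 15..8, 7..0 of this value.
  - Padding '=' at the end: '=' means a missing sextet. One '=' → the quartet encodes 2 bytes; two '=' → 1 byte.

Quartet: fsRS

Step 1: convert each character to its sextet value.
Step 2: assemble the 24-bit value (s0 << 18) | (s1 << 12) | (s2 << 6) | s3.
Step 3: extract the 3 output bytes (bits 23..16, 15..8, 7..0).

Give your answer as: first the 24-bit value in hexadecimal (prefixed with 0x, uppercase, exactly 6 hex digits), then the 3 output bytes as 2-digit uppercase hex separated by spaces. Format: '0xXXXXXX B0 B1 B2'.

Answer: 0x7EC452 7E C4 52

Derivation:
Sextets: f=31, s=44, R=17, S=18
24-bit: (31<<18) | (44<<12) | (17<<6) | 18
      = 0x7C0000 | 0x02C000 | 0x000440 | 0x000012
      = 0x7EC452
Bytes: (v>>16)&0xFF=7E, (v>>8)&0xFF=C4, v&0xFF=52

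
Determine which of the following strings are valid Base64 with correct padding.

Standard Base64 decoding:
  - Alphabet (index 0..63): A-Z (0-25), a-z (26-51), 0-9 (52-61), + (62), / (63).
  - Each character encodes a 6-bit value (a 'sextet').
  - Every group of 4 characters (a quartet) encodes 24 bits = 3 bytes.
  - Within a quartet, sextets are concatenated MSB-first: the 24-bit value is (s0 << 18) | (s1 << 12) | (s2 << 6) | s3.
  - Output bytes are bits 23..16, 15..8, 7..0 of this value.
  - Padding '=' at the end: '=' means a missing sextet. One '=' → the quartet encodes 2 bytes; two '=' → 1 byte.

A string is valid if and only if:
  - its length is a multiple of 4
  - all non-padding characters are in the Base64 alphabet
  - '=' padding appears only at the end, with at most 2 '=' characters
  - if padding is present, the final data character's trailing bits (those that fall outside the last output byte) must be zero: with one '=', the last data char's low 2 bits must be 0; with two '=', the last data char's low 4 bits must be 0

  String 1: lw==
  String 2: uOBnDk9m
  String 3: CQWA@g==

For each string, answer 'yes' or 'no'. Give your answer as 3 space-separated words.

Answer: yes yes no

Derivation:
String 1: 'lw==' → valid
String 2: 'uOBnDk9m' → valid
String 3: 'CQWA@g==' → invalid (bad char(s): ['@'])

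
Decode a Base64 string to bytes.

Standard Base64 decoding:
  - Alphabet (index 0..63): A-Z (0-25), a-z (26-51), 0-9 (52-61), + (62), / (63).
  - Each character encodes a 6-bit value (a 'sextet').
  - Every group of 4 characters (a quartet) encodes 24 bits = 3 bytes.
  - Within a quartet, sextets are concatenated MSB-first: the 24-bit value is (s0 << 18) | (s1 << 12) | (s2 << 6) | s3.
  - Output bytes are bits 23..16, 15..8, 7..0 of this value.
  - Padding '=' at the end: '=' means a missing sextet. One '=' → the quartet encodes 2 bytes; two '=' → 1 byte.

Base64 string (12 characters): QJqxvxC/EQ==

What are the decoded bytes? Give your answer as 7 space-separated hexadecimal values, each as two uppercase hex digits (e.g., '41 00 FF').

Answer: 40 9A B1 BF 10 BF 11

Derivation:
After char 0 ('Q'=16): chars_in_quartet=1 acc=0x10 bytes_emitted=0
After char 1 ('J'=9): chars_in_quartet=2 acc=0x409 bytes_emitted=0
After char 2 ('q'=42): chars_in_quartet=3 acc=0x1026A bytes_emitted=0
After char 3 ('x'=49): chars_in_quartet=4 acc=0x409AB1 -> emit 40 9A B1, reset; bytes_emitted=3
After char 4 ('v'=47): chars_in_quartet=1 acc=0x2F bytes_emitted=3
After char 5 ('x'=49): chars_in_quartet=2 acc=0xBF1 bytes_emitted=3
After char 6 ('C'=2): chars_in_quartet=3 acc=0x2FC42 bytes_emitted=3
After char 7 ('/'=63): chars_in_quartet=4 acc=0xBF10BF -> emit BF 10 BF, reset; bytes_emitted=6
After char 8 ('E'=4): chars_in_quartet=1 acc=0x4 bytes_emitted=6
After char 9 ('Q'=16): chars_in_quartet=2 acc=0x110 bytes_emitted=6
Padding '==': partial quartet acc=0x110 -> emit 11; bytes_emitted=7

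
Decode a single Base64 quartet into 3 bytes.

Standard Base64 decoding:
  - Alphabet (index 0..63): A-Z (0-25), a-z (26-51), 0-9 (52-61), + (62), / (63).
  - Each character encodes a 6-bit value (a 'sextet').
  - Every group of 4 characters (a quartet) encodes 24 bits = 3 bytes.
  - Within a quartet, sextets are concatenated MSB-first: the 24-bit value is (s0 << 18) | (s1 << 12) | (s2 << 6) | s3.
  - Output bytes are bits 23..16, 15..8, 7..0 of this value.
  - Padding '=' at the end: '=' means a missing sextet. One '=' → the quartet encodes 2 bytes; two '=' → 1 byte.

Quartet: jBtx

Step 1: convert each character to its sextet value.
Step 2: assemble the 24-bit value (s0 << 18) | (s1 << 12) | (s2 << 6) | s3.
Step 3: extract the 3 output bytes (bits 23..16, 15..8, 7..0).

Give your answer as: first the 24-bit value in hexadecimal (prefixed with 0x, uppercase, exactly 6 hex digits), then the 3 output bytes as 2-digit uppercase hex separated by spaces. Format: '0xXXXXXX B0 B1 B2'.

Answer: 0x8C1B71 8C 1B 71

Derivation:
Sextets: j=35, B=1, t=45, x=49
24-bit: (35<<18) | (1<<12) | (45<<6) | 49
      = 0x8C0000 | 0x001000 | 0x000B40 | 0x000031
      = 0x8C1B71
Bytes: (v>>16)&0xFF=8C, (v>>8)&0xFF=1B, v&0xFF=71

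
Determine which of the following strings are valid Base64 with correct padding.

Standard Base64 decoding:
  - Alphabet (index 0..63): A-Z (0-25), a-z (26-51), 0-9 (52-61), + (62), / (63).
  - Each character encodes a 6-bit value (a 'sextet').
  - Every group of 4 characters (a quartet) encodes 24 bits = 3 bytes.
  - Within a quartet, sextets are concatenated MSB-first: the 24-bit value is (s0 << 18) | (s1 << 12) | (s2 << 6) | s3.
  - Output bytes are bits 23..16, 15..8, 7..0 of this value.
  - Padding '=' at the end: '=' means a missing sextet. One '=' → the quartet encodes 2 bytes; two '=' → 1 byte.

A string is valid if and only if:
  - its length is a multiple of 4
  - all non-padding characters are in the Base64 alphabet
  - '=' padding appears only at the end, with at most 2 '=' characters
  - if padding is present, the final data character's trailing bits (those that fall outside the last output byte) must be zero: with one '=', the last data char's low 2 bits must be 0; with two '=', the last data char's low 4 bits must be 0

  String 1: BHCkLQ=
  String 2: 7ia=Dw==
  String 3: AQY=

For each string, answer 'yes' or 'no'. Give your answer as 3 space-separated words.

Answer: no no yes

Derivation:
String 1: 'BHCkLQ=' → invalid (len=7 not mult of 4)
String 2: '7ia=Dw==' → invalid (bad char(s): ['=']; '=' in middle)
String 3: 'AQY=' → valid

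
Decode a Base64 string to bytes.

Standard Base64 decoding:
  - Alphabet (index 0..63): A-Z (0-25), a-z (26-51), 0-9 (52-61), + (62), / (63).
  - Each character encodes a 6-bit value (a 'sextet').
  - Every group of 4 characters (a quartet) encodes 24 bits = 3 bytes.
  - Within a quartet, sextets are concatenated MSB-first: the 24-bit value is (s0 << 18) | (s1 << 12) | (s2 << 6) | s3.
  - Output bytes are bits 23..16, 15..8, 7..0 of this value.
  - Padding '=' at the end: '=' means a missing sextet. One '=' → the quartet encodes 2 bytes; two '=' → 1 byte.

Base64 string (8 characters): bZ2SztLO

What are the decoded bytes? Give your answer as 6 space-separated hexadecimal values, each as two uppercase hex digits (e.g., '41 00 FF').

Answer: 6D 9D 92 CE D2 CE

Derivation:
After char 0 ('b'=27): chars_in_quartet=1 acc=0x1B bytes_emitted=0
After char 1 ('Z'=25): chars_in_quartet=2 acc=0x6D9 bytes_emitted=0
After char 2 ('2'=54): chars_in_quartet=3 acc=0x1B676 bytes_emitted=0
After char 3 ('S'=18): chars_in_quartet=4 acc=0x6D9D92 -> emit 6D 9D 92, reset; bytes_emitted=3
After char 4 ('z'=51): chars_in_quartet=1 acc=0x33 bytes_emitted=3
After char 5 ('t'=45): chars_in_quartet=2 acc=0xCED bytes_emitted=3
After char 6 ('L'=11): chars_in_quartet=3 acc=0x33B4B bytes_emitted=3
After char 7 ('O'=14): chars_in_quartet=4 acc=0xCED2CE -> emit CE D2 CE, reset; bytes_emitted=6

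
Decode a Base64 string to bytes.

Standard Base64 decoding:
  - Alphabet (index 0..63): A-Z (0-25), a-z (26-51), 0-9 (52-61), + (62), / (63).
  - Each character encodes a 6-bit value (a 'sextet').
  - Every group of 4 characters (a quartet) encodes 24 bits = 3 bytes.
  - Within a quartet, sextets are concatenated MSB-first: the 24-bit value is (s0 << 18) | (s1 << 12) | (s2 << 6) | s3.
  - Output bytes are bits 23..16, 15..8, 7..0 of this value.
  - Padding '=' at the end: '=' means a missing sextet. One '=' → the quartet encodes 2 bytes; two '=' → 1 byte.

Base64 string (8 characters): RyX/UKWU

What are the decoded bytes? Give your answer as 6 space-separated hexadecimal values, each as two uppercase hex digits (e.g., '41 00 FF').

After char 0 ('R'=17): chars_in_quartet=1 acc=0x11 bytes_emitted=0
After char 1 ('y'=50): chars_in_quartet=2 acc=0x472 bytes_emitted=0
After char 2 ('X'=23): chars_in_quartet=3 acc=0x11C97 bytes_emitted=0
After char 3 ('/'=63): chars_in_quartet=4 acc=0x4725FF -> emit 47 25 FF, reset; bytes_emitted=3
After char 4 ('U'=20): chars_in_quartet=1 acc=0x14 bytes_emitted=3
After char 5 ('K'=10): chars_in_quartet=2 acc=0x50A bytes_emitted=3
After char 6 ('W'=22): chars_in_quartet=3 acc=0x14296 bytes_emitted=3
After char 7 ('U'=20): chars_in_quartet=4 acc=0x50A594 -> emit 50 A5 94, reset; bytes_emitted=6

Answer: 47 25 FF 50 A5 94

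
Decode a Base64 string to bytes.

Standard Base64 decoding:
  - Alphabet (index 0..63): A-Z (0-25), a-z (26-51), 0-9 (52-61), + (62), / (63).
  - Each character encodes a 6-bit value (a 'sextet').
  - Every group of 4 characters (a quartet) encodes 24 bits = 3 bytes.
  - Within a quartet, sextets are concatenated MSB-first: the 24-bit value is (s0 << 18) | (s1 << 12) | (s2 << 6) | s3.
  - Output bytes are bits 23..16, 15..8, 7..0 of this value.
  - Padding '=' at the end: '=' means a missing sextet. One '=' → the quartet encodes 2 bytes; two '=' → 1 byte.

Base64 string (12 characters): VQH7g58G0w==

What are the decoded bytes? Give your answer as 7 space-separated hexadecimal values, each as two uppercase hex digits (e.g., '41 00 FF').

After char 0 ('V'=21): chars_in_quartet=1 acc=0x15 bytes_emitted=0
After char 1 ('Q'=16): chars_in_quartet=2 acc=0x550 bytes_emitted=0
After char 2 ('H'=7): chars_in_quartet=3 acc=0x15407 bytes_emitted=0
After char 3 ('7'=59): chars_in_quartet=4 acc=0x5501FB -> emit 55 01 FB, reset; bytes_emitted=3
After char 4 ('g'=32): chars_in_quartet=1 acc=0x20 bytes_emitted=3
After char 5 ('5'=57): chars_in_quartet=2 acc=0x839 bytes_emitted=3
After char 6 ('8'=60): chars_in_quartet=3 acc=0x20E7C bytes_emitted=3
After char 7 ('G'=6): chars_in_quartet=4 acc=0x839F06 -> emit 83 9F 06, reset; bytes_emitted=6
After char 8 ('0'=52): chars_in_quartet=1 acc=0x34 bytes_emitted=6
After char 9 ('w'=48): chars_in_quartet=2 acc=0xD30 bytes_emitted=6
Padding '==': partial quartet acc=0xD30 -> emit D3; bytes_emitted=7

Answer: 55 01 FB 83 9F 06 D3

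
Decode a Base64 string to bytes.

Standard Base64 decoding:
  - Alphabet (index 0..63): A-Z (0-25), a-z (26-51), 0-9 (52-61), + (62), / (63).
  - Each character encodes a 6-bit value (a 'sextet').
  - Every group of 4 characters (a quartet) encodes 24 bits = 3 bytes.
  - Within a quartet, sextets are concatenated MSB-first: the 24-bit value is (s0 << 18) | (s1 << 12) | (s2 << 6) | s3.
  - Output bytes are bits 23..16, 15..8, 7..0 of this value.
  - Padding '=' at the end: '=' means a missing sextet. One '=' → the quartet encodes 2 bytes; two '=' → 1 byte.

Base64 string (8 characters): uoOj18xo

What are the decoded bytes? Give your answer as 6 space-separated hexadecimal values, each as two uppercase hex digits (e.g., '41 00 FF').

Answer: BA 83 A3 D7 CC 68

Derivation:
After char 0 ('u'=46): chars_in_quartet=1 acc=0x2E bytes_emitted=0
After char 1 ('o'=40): chars_in_quartet=2 acc=0xBA8 bytes_emitted=0
After char 2 ('O'=14): chars_in_quartet=3 acc=0x2EA0E bytes_emitted=0
After char 3 ('j'=35): chars_in_quartet=4 acc=0xBA83A3 -> emit BA 83 A3, reset; bytes_emitted=3
After char 4 ('1'=53): chars_in_quartet=1 acc=0x35 bytes_emitted=3
After char 5 ('8'=60): chars_in_quartet=2 acc=0xD7C bytes_emitted=3
After char 6 ('x'=49): chars_in_quartet=3 acc=0x35F31 bytes_emitted=3
After char 7 ('o'=40): chars_in_quartet=4 acc=0xD7CC68 -> emit D7 CC 68, reset; bytes_emitted=6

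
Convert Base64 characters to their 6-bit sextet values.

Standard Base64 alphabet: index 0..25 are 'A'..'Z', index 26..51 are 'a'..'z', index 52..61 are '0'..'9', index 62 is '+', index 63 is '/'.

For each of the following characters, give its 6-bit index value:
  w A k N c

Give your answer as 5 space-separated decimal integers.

'w': a..z range, 26 + ord('w') − ord('a') = 48
'A': A..Z range, ord('A') − ord('A') = 0
'k': a..z range, 26 + ord('k') − ord('a') = 36
'N': A..Z range, ord('N') − ord('A') = 13
'c': a..z range, 26 + ord('c') − ord('a') = 28

Answer: 48 0 36 13 28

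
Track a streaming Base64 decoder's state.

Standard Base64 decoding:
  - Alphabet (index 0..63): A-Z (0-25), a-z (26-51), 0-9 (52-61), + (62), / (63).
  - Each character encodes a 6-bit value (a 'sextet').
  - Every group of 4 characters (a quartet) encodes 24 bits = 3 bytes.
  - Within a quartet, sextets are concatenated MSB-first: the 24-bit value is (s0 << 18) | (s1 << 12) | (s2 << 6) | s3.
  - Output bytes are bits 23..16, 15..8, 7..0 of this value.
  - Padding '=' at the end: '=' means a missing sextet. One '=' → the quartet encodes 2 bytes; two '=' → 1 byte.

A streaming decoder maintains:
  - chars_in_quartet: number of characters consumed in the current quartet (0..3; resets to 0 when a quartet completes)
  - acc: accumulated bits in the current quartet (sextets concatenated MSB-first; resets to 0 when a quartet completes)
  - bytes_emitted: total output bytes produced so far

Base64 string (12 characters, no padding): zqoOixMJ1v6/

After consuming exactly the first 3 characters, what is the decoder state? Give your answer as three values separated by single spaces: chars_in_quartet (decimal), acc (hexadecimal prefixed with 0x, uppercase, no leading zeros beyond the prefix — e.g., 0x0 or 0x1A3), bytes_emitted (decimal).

After char 0 ('z'=51): chars_in_quartet=1 acc=0x33 bytes_emitted=0
After char 1 ('q'=42): chars_in_quartet=2 acc=0xCEA bytes_emitted=0
After char 2 ('o'=40): chars_in_quartet=3 acc=0x33AA8 bytes_emitted=0

Answer: 3 0x33AA8 0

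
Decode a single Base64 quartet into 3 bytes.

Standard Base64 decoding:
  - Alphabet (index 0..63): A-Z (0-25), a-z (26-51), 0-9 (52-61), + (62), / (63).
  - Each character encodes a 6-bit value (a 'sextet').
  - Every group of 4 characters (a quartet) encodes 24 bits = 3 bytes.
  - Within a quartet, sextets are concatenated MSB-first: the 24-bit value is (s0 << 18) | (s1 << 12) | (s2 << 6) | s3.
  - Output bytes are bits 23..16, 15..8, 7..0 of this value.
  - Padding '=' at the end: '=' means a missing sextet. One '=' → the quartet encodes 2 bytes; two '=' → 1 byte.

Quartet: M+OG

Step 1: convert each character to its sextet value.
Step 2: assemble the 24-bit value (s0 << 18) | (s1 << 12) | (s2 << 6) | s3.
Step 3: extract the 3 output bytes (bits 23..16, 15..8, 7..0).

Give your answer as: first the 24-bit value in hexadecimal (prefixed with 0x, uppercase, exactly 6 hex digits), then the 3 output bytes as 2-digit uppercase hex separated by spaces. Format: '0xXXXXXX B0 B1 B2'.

Sextets: M=12, +=62, O=14, G=6
24-bit: (12<<18) | (62<<12) | (14<<6) | 6
      = 0x300000 | 0x03E000 | 0x000380 | 0x000006
      = 0x33E386
Bytes: (v>>16)&0xFF=33, (v>>8)&0xFF=E3, v&0xFF=86

Answer: 0x33E386 33 E3 86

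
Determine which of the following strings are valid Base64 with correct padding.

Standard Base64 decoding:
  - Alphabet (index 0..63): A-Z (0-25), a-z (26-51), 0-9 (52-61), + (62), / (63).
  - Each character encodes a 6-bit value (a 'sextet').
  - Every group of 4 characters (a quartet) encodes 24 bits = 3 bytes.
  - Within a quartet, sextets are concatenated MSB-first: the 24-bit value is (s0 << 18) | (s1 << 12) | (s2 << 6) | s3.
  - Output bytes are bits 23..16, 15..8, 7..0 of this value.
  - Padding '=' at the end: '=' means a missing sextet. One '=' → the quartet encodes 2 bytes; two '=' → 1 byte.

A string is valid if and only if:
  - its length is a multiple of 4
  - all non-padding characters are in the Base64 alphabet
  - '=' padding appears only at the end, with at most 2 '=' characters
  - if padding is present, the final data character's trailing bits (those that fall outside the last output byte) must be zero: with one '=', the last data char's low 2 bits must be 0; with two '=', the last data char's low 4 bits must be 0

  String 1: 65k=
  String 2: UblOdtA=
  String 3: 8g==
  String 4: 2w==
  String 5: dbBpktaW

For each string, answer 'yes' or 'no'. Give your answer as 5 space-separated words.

String 1: '65k=' → valid
String 2: 'UblOdtA=' → valid
String 3: '8g==' → valid
String 4: '2w==' → valid
String 5: 'dbBpktaW' → valid

Answer: yes yes yes yes yes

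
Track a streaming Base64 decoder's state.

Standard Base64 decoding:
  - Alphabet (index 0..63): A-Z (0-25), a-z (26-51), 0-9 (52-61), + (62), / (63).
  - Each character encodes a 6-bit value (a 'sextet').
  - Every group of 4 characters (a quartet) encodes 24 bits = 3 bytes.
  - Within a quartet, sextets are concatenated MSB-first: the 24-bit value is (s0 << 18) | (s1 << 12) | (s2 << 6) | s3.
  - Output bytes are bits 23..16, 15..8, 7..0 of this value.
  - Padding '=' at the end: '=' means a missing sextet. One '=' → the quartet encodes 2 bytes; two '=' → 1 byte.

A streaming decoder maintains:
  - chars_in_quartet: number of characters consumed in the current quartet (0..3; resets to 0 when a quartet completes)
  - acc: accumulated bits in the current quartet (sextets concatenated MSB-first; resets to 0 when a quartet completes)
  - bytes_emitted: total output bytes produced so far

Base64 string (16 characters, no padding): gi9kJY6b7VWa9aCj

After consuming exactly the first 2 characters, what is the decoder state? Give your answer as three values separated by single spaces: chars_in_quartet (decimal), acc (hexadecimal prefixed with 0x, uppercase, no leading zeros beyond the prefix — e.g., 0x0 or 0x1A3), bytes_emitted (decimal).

After char 0 ('g'=32): chars_in_quartet=1 acc=0x20 bytes_emitted=0
After char 1 ('i'=34): chars_in_quartet=2 acc=0x822 bytes_emitted=0

Answer: 2 0x822 0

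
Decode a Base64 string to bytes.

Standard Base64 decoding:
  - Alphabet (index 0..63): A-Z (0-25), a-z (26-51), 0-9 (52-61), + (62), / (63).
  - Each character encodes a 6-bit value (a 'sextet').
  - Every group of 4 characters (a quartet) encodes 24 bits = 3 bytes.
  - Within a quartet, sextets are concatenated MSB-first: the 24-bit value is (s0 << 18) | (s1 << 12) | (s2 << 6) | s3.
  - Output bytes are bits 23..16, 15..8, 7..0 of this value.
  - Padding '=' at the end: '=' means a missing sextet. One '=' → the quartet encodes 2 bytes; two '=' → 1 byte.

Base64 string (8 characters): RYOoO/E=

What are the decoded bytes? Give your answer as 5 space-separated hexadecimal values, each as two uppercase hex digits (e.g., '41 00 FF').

After char 0 ('R'=17): chars_in_quartet=1 acc=0x11 bytes_emitted=0
After char 1 ('Y'=24): chars_in_quartet=2 acc=0x458 bytes_emitted=0
After char 2 ('O'=14): chars_in_quartet=3 acc=0x1160E bytes_emitted=0
After char 3 ('o'=40): chars_in_quartet=4 acc=0x4583A8 -> emit 45 83 A8, reset; bytes_emitted=3
After char 4 ('O'=14): chars_in_quartet=1 acc=0xE bytes_emitted=3
After char 5 ('/'=63): chars_in_quartet=2 acc=0x3BF bytes_emitted=3
After char 6 ('E'=4): chars_in_quartet=3 acc=0xEFC4 bytes_emitted=3
Padding '=': partial quartet acc=0xEFC4 -> emit 3B F1; bytes_emitted=5

Answer: 45 83 A8 3B F1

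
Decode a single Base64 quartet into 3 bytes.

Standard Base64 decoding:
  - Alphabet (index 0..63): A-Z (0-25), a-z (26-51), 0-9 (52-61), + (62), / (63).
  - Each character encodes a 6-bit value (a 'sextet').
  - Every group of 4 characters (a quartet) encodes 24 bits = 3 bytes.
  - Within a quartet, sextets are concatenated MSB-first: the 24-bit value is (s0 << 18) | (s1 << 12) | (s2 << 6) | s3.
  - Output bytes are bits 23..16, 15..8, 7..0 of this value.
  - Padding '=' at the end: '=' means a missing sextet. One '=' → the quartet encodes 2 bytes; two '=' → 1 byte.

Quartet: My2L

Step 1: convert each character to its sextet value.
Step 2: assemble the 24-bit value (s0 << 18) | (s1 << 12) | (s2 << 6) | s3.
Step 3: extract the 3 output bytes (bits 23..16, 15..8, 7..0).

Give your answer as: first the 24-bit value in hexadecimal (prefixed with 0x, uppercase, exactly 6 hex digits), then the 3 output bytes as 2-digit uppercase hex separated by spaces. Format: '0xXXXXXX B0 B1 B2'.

Sextets: M=12, y=50, 2=54, L=11
24-bit: (12<<18) | (50<<12) | (54<<6) | 11
      = 0x300000 | 0x032000 | 0x000D80 | 0x00000B
      = 0x332D8B
Bytes: (v>>16)&0xFF=33, (v>>8)&0xFF=2D, v&0xFF=8B

Answer: 0x332D8B 33 2D 8B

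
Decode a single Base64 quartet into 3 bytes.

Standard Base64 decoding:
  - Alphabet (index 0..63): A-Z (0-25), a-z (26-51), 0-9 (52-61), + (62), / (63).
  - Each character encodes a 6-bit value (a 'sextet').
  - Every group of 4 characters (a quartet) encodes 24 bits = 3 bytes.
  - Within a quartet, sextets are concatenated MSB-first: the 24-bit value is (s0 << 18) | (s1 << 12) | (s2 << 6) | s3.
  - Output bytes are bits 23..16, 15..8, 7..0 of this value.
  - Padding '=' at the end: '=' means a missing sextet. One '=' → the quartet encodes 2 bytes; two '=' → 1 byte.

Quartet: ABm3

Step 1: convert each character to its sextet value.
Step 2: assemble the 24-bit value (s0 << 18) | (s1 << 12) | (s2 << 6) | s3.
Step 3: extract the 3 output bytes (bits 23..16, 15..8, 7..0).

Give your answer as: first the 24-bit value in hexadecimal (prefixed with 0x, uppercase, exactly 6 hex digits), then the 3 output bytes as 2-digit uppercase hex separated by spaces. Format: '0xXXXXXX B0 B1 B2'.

Sextets: A=0, B=1, m=38, 3=55
24-bit: (0<<18) | (1<<12) | (38<<6) | 55
      = 0x000000 | 0x001000 | 0x000980 | 0x000037
      = 0x0019B7
Bytes: (v>>16)&0xFF=00, (v>>8)&0xFF=19, v&0xFF=B7

Answer: 0x0019B7 00 19 B7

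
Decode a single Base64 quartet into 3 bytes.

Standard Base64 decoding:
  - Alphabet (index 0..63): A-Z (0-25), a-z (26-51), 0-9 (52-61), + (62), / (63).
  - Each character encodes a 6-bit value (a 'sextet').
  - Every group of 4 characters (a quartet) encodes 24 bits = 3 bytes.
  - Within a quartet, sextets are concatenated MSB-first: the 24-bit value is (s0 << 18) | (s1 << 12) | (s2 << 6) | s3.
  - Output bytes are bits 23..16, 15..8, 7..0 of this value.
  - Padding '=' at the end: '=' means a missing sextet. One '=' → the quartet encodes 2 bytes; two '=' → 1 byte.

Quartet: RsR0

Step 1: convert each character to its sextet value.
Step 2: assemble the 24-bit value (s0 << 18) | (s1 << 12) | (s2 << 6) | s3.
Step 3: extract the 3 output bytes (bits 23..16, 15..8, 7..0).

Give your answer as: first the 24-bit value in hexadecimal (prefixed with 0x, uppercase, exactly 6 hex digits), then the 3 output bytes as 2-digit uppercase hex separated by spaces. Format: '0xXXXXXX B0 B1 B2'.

Sextets: R=17, s=44, R=17, 0=52
24-bit: (17<<18) | (44<<12) | (17<<6) | 52
      = 0x440000 | 0x02C000 | 0x000440 | 0x000034
      = 0x46C474
Bytes: (v>>16)&0xFF=46, (v>>8)&0xFF=C4, v&0xFF=74

Answer: 0x46C474 46 C4 74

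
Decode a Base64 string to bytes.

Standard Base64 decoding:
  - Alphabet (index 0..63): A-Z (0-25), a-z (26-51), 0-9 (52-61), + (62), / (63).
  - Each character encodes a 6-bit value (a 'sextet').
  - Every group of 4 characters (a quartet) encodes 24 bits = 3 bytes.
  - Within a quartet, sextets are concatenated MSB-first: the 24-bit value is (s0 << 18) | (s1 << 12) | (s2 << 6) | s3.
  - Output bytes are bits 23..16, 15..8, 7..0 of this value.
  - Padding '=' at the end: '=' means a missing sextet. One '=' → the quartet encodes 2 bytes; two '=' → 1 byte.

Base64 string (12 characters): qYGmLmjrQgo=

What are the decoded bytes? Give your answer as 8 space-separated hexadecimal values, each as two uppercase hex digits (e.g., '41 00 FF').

Answer: A9 81 A6 2E 68 EB 42 0A

Derivation:
After char 0 ('q'=42): chars_in_quartet=1 acc=0x2A bytes_emitted=0
After char 1 ('Y'=24): chars_in_quartet=2 acc=0xA98 bytes_emitted=0
After char 2 ('G'=6): chars_in_quartet=3 acc=0x2A606 bytes_emitted=0
After char 3 ('m'=38): chars_in_quartet=4 acc=0xA981A6 -> emit A9 81 A6, reset; bytes_emitted=3
After char 4 ('L'=11): chars_in_quartet=1 acc=0xB bytes_emitted=3
After char 5 ('m'=38): chars_in_quartet=2 acc=0x2E6 bytes_emitted=3
After char 6 ('j'=35): chars_in_quartet=3 acc=0xB9A3 bytes_emitted=3
After char 7 ('r'=43): chars_in_quartet=4 acc=0x2E68EB -> emit 2E 68 EB, reset; bytes_emitted=6
After char 8 ('Q'=16): chars_in_quartet=1 acc=0x10 bytes_emitted=6
After char 9 ('g'=32): chars_in_quartet=2 acc=0x420 bytes_emitted=6
After char 10 ('o'=40): chars_in_quartet=3 acc=0x10828 bytes_emitted=6
Padding '=': partial quartet acc=0x10828 -> emit 42 0A; bytes_emitted=8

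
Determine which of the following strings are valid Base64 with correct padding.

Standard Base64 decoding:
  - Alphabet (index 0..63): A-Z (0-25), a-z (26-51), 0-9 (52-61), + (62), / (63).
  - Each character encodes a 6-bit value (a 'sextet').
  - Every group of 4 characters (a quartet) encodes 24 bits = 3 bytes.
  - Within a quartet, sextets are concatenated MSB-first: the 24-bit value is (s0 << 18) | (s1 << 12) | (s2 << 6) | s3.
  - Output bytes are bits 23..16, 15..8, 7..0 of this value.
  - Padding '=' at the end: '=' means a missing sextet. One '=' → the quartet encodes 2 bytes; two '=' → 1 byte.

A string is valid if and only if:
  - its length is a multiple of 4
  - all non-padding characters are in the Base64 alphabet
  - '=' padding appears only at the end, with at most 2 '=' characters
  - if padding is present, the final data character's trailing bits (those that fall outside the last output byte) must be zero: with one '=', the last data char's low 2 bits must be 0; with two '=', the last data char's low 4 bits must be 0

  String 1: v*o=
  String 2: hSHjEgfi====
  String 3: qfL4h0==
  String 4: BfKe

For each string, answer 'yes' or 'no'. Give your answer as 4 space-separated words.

String 1: 'v*o=' → invalid (bad char(s): ['*'])
String 2: 'hSHjEgfi====' → invalid (4 pad chars (max 2))
String 3: 'qfL4h0==' → invalid (bad trailing bits)
String 4: 'BfKe' → valid

Answer: no no no yes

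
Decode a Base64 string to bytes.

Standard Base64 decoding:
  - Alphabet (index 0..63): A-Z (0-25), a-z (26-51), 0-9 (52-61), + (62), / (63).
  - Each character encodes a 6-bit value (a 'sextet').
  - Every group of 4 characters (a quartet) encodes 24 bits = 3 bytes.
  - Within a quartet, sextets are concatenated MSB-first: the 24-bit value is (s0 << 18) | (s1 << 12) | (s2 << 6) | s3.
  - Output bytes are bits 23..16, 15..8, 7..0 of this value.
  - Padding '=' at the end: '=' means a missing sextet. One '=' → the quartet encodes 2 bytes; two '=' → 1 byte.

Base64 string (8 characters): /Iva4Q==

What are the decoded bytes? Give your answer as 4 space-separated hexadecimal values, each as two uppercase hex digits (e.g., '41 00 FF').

Answer: FC 8B DA E1

Derivation:
After char 0 ('/'=63): chars_in_quartet=1 acc=0x3F bytes_emitted=0
After char 1 ('I'=8): chars_in_quartet=2 acc=0xFC8 bytes_emitted=0
After char 2 ('v'=47): chars_in_quartet=3 acc=0x3F22F bytes_emitted=0
After char 3 ('a'=26): chars_in_quartet=4 acc=0xFC8BDA -> emit FC 8B DA, reset; bytes_emitted=3
After char 4 ('4'=56): chars_in_quartet=1 acc=0x38 bytes_emitted=3
After char 5 ('Q'=16): chars_in_quartet=2 acc=0xE10 bytes_emitted=3
Padding '==': partial quartet acc=0xE10 -> emit E1; bytes_emitted=4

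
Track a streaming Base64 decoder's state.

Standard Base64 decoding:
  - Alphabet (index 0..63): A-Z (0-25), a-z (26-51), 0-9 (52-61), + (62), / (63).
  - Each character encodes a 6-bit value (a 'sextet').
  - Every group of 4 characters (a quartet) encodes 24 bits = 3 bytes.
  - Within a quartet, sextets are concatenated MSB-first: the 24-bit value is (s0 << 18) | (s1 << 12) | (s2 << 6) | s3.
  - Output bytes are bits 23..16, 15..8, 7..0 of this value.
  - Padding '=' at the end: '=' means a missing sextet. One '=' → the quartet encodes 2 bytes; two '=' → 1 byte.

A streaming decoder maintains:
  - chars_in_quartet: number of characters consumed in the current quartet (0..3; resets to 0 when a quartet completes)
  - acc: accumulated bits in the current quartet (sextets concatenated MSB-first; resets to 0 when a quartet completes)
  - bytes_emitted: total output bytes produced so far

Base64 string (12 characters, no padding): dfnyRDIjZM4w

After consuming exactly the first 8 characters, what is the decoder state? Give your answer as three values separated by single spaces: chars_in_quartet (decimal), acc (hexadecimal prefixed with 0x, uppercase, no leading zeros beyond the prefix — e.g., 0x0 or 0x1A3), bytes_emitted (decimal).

After char 0 ('d'=29): chars_in_quartet=1 acc=0x1D bytes_emitted=0
After char 1 ('f'=31): chars_in_quartet=2 acc=0x75F bytes_emitted=0
After char 2 ('n'=39): chars_in_quartet=3 acc=0x1D7E7 bytes_emitted=0
After char 3 ('y'=50): chars_in_quartet=4 acc=0x75F9F2 -> emit 75 F9 F2, reset; bytes_emitted=3
After char 4 ('R'=17): chars_in_quartet=1 acc=0x11 bytes_emitted=3
After char 5 ('D'=3): chars_in_quartet=2 acc=0x443 bytes_emitted=3
After char 6 ('I'=8): chars_in_quartet=3 acc=0x110C8 bytes_emitted=3
After char 7 ('j'=35): chars_in_quartet=4 acc=0x443223 -> emit 44 32 23, reset; bytes_emitted=6

Answer: 0 0x0 6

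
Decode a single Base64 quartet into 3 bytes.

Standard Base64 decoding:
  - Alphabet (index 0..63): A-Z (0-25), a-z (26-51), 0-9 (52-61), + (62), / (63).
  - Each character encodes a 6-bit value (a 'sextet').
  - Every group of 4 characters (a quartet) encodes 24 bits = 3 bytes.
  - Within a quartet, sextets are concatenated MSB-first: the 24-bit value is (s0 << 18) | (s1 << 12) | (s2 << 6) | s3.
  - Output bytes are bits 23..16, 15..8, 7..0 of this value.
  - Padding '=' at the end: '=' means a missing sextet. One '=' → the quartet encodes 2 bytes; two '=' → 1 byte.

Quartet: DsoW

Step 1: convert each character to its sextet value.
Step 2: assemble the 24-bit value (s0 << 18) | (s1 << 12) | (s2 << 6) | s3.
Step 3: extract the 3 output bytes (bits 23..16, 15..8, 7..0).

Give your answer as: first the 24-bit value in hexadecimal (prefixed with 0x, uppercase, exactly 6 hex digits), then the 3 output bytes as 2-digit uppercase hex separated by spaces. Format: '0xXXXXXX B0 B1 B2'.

Answer: 0x0ECA16 0E CA 16

Derivation:
Sextets: D=3, s=44, o=40, W=22
24-bit: (3<<18) | (44<<12) | (40<<6) | 22
      = 0x0C0000 | 0x02C000 | 0x000A00 | 0x000016
      = 0x0ECA16
Bytes: (v>>16)&0xFF=0E, (v>>8)&0xFF=CA, v&0xFF=16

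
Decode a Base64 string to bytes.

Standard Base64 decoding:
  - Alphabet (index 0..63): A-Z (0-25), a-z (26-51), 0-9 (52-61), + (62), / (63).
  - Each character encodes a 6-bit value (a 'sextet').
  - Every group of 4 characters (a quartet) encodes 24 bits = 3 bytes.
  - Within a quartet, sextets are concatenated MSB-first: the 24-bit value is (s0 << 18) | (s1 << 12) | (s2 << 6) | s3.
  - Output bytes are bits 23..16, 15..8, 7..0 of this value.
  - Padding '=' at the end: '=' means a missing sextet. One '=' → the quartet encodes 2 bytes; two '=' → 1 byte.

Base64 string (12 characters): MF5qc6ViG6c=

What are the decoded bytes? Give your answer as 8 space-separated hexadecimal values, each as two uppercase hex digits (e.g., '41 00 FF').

After char 0 ('M'=12): chars_in_quartet=1 acc=0xC bytes_emitted=0
After char 1 ('F'=5): chars_in_quartet=2 acc=0x305 bytes_emitted=0
After char 2 ('5'=57): chars_in_quartet=3 acc=0xC179 bytes_emitted=0
After char 3 ('q'=42): chars_in_quartet=4 acc=0x305E6A -> emit 30 5E 6A, reset; bytes_emitted=3
After char 4 ('c'=28): chars_in_quartet=1 acc=0x1C bytes_emitted=3
After char 5 ('6'=58): chars_in_quartet=2 acc=0x73A bytes_emitted=3
After char 6 ('V'=21): chars_in_quartet=3 acc=0x1CE95 bytes_emitted=3
After char 7 ('i'=34): chars_in_quartet=4 acc=0x73A562 -> emit 73 A5 62, reset; bytes_emitted=6
After char 8 ('G'=6): chars_in_quartet=1 acc=0x6 bytes_emitted=6
After char 9 ('6'=58): chars_in_quartet=2 acc=0x1BA bytes_emitted=6
After char 10 ('c'=28): chars_in_quartet=3 acc=0x6E9C bytes_emitted=6
Padding '=': partial quartet acc=0x6E9C -> emit 1B A7; bytes_emitted=8

Answer: 30 5E 6A 73 A5 62 1B A7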